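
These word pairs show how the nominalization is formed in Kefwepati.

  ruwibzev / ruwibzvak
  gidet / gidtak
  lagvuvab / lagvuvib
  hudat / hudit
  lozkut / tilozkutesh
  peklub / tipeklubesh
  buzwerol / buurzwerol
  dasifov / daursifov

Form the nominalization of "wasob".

"wasob" has last vowel 'o'. The stems whose last vowel is 'o' (buzwerol → buurzwerol, dasifov → daursifov) insert -ur- after the first vowel.
So wasob → waursob.

waursob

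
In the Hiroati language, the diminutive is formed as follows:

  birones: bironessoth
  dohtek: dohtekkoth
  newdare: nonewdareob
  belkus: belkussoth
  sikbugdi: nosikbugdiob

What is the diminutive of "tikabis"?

"tikabis" ends in a consonant. The stems ending in a consonant (dohtek → dohtekkoth, belkus → belkussoth, birones → bironessoth) double the final consonant and add -oth.
The other pattern: stems ending in a vowel add no- … -ob around the stem.
So tikabis → tikabissoth.

tikabissoth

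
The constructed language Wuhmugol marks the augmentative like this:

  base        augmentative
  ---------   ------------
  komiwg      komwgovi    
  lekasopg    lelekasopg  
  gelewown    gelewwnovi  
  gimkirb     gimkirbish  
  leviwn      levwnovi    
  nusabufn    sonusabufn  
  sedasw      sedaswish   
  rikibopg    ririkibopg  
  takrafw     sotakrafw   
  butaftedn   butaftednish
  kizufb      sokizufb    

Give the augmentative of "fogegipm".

lekasopg and komiwg both end in -g yet inflect differently (lelekasopg, komwgovi), so the final letter is not what conditions the rule; the second-to-last letter is.
"fogegipm" has second-to-last letter 'p'. The stems whose second-to-last letter is 'p' (lekasopg → lelekasopg, rikibopg → ririkibopg) repeat the first consonant+vowel as a prefix.
The other patterns: stems whose second-to-last letter is 'w' delete the last vowel and add -ovi; stems whose second-to-last letter is 'f' add the prefix so-; stems whose second-to-last letter is 'd', 'r' or 's' add -ish.
So fogegipm → fofogegipm.

fofogegipm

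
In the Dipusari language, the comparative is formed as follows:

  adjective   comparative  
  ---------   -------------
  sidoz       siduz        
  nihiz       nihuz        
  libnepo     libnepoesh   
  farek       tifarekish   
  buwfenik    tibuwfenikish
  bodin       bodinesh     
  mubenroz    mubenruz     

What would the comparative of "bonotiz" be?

bonotuz

"bonotiz" ends in -z. The stems ending in -z (mubenroz → mubenruz, nihiz → nihuz, sidoz → siduz) change the last vowel to 'u'.
The other patterns: stems ending in -k add ti- … -ish around the stem; stems ending in -n or -o add -esh.
So bonotiz → bonotuz.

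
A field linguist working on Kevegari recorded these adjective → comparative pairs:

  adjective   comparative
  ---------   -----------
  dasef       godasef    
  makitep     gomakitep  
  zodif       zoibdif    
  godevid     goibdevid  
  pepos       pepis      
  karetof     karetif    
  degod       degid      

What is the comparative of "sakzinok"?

sakzinik

"sakzinok" has last vowel 'o'. The stems whose last vowel is 'o' (pepos → pepis, karetof → karetif, degod → degid) change the last vowel to 'i'.
The other patterns: stems whose last vowel is 'e' add the prefix go-; stems whose last vowel is 'i' insert -ib- after the first vowel.
So sakzinok → sakzinik.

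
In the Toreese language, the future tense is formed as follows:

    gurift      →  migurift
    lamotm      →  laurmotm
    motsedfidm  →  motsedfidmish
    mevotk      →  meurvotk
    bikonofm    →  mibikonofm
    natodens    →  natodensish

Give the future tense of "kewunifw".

lamotm and bikonofm both end in -m yet inflect differently (laurmotm, mibikonofm), so the final letter is not what conditions the rule; the second-to-last letter is.
"kewunifw" has second-to-last letter 'f'. The stems whose second-to-last letter is 'f' (gurift → migurift, bikonofm → mibikonofm) add the prefix mi-.
So kewunifw → mikewunifw.

mikewunifw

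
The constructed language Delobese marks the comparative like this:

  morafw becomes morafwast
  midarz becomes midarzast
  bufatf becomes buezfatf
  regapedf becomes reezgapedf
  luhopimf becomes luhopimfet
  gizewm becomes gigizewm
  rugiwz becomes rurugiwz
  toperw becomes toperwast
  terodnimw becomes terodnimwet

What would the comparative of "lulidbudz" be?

midarz and rugiwz both end in -z yet inflect differently (midarzast, rurugiwz), so the final letter is not what conditions the rule; the second-to-last letter is.
"lulidbudz" has second-to-last letter 'd'. The one such stem in the data (regapedf → reezgapedf) inserts -ez- after the first vowel (as does bufatf), so the same rule applies.
So lulidbudz → luezlidbudz.

luezlidbudz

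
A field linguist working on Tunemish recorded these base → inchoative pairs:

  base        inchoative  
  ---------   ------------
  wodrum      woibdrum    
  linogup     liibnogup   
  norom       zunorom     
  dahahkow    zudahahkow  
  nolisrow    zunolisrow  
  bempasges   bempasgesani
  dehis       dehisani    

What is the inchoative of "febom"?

wodrum and norom both end in -m yet inflect differently (woibdrum, zunorom), so the final letter is not what conditions the rule; the last vowel is.
"febom" has last vowel 'o'. The stems whose last vowel is 'o' (norom → zunorom, dahahkow → zudahahkow, nolisrow → zunolisrow) add the prefix zu-.
The other patterns: stems whose last vowel is 'u' insert -ib- after the first vowel; stems whose last vowel is 'e' or 'i' add -ani.
So febom → zufebom.

zufebom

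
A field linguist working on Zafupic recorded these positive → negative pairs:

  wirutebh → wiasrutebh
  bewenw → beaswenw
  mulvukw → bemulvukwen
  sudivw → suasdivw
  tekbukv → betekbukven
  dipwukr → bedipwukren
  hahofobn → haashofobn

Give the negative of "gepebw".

geaspebw

"gepebw" has second-to-last letter 'b'. The stems whose second-to-last letter is 'b' (wirutebh → wiasrutebh, hahofobn → haashofobn) insert -as- after the first vowel.
So gepebw → geaspebw.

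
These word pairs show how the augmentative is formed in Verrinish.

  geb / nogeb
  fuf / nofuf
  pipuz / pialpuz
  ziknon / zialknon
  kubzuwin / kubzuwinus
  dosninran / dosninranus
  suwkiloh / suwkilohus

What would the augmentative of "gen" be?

nogen

ziknon and kubzuwin both end in -n yet inflect differently (zialknon, kubzuwinus), so the final letter is not what conditions the rule; the number of vowels is.
"gen" has 1 vowel. The stems with 1 vowel (geb → nogeb, fuf → nofuf) add the prefix no-.
So gen → nogen.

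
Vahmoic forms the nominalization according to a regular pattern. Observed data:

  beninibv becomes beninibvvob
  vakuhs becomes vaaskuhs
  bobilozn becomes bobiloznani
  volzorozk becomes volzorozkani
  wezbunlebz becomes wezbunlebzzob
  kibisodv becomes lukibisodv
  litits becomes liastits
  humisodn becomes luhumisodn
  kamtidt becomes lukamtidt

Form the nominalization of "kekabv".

"kekabv" has second-to-last letter 'b'. The stems whose second-to-last letter is 'b' (beninibv → beninibvvob, wezbunlebz → wezbunlebzzob) double the final consonant and add -ob.
The other patterns: stems whose second-to-last letter is 'd' add the prefix lu-; stems whose second-to-last letter is 'z' add -ani; stems whose second-to-last letter is 'h' or 't' insert -as- after the first vowel.
So kekabv → kekabvvob.

kekabvvob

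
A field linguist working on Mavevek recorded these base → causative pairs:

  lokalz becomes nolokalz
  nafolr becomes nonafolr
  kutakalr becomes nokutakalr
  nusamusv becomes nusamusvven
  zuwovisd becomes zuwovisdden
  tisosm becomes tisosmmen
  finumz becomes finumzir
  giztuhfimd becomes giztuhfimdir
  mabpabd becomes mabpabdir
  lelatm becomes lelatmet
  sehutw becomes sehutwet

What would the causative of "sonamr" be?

lokalz and finumz both end in -z yet inflect differently (nolokalz, finumzir), so the final letter is not what conditions the rule; the second-to-last letter is.
"sonamr" has second-to-last letter 'm'. The stems whose second-to-last letter is 'm' (finumz → finumzir, giztuhfimd → giztuhfimdir) add -ir.
So sonamr → sonamrir.

sonamrir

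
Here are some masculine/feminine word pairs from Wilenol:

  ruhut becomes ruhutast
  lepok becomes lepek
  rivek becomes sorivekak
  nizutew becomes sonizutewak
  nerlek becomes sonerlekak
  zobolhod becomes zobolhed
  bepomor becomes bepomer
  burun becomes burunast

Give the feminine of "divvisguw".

rivek and lepok both end in -k yet inflect differently (sorivekak, lepek), so the final letter is not what conditions the rule; the last vowel is.
"divvisguw" has last vowel 'u'. The stems whose last vowel is 'u' (burun → burunast, ruhut → ruhutast) add -ast.
The other patterns: stems whose last vowel is 'e' add so- … -ak around the stem; stems whose last vowel is 'o' change the last vowel to 'e'.
So divvisguw → divvisguwast.

divvisguwast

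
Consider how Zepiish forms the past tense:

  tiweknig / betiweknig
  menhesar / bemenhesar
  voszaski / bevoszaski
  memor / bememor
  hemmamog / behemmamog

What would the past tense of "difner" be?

Every pair shown (tiweknig → betiweknig, menhesar → bemenhesar, voszaski → bevoszaski, …) follows the same rule: add the prefix be-.
So difner → bedifner.

bedifner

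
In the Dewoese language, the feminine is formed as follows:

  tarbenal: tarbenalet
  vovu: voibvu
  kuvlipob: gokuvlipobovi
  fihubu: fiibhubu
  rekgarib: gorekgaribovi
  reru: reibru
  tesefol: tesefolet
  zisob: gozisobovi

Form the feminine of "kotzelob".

tesefol and kuvlipob both have last vowel 'o' yet inflect differently (tesefolet, gokuvlipobovi), so the last vowel is not what conditions the rule; the final letter is.
"kotzelob" ends in -b. The stems ending in -b (rekgarib → gorekgaribovi, kuvlipob → gokuvlipobovi, zisob → gozisobovi) add go- … -ovi around the stem.
The other patterns: stems ending in -l add -et; stems ending in -u insert -ib- after the first vowel.
So kotzelob → gokotzelobovi.

gokotzelobovi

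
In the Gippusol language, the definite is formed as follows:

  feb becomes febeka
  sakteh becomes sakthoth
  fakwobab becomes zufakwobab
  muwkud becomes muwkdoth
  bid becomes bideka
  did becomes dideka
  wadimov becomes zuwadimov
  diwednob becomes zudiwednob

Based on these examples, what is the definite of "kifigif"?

zukifigif

did and muwkud both end in -d yet inflect differently (dideka, muwkdoth), so the final letter is not what conditions the rule; the number of vowels is.
"kifigif" has 3 vowels. The stems with 3 vowels (fakwobab → zufakwobab, diwednob → zudiwednob, wadimov → zuwadimov) add the prefix zu-.
So kifigif → zukifigif.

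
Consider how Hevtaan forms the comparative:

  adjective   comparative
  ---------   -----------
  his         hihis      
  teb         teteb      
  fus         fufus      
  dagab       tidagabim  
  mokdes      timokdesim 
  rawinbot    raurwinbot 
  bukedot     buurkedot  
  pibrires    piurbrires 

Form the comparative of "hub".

teb and dagab both end in -b yet inflect differently (teteb, tidagabim), so the final letter is not what conditions the rule; the number of vowels is.
"hub" has 1 vowel. The stems with 1 vowel (his → hihis, teb → teteb, fus → fufus) repeat the first consonant+vowel as a prefix.
The other patterns: stems with 2 vowels add ti- … -im around the stem; stems with 3 vowels insert -ur- after the first vowel.
So hub → huhub.

huhub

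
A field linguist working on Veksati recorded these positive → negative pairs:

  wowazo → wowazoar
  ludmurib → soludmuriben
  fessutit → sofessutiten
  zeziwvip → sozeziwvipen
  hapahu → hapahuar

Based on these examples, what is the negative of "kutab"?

hapahu and ludmurib both have 3 vowels yet inflect differently (hapahuar, soludmuriben), so the number of vowels is not what conditions the rule; whether the stem ends in a vowel or a consonant is.
"kutab" ends in a consonant. The stems ending in a consonant (ludmurib → soludmuriben, zeziwvip → sozeziwvipen, fessutit → sofessutiten) add so- … -en around the stem.
So kutab → sokutaben.

sokutaben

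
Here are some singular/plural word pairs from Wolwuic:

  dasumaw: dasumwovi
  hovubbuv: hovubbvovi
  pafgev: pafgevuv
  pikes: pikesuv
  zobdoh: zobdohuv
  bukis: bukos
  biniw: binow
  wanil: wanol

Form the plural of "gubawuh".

gubawhovi

hovubbuv and pafgev both end in -v yet inflect differently (hovubbvovi, pafgevuv), so the final letter is not what conditions the rule; the last vowel is.
"gubawuh" has last vowel 'u'. The one such stem in the data (hovubbuv → hovubbvovi) deletes the last vowel and adds -ovi (as does dasumaw), so the same rule applies.
So gubawuh → gubawhovi.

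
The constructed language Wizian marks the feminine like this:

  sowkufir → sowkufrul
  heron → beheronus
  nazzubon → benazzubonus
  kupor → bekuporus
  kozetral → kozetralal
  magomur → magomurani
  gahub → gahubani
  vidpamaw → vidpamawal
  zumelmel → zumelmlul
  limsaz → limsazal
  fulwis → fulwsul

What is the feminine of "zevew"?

magomur and kupor both end in -r yet inflect differently (magomurani, bekuporus), so the final letter is not what conditions the rule; the last vowel is.
"zevew" has last vowel 'e'. The one such stem in the data (zumelmel → zumelmlul) deletes the last vowel and adds -ul (as do fulwis, sowkufir), so the same rule applies.
So zevew → zevwul.

zevwul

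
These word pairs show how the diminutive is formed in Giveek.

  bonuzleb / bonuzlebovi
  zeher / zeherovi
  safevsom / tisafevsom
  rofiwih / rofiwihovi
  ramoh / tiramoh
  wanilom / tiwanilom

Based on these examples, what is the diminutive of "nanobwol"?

ramoh and rofiwih both end in -h yet inflect differently (tiramoh, rofiwihovi), so the final letter is not what conditions the rule; the last vowel is.
"nanobwol" has last vowel 'o'. The stems whose last vowel is 'o' (safevsom → tisafevsom, ramoh → tiramoh, wanilom → tiwanilom) add the prefix ti-.
The other pattern: stems whose last vowel is 'e' or 'i' add -ovi.
So nanobwol → tinanobwol.

tinanobwol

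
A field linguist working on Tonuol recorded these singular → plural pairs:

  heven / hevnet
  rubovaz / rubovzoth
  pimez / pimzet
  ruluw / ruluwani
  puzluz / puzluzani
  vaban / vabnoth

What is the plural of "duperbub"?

duperbubani

pimez and rubovaz both end in -z yet inflect differently (pimzet, rubovzoth), so the final letter is not what conditions the rule; the last vowel is.
"duperbub" has last vowel 'u'. The stems whose last vowel is 'u' (ruluw → ruluwani, puzluz → puzluzani) add -ani.
The other patterns: stems whose last vowel is 'e' delete the last vowel and add -et; stems whose last vowel is 'a' delete the last vowel and add -oth.
So duperbub → duperbubani.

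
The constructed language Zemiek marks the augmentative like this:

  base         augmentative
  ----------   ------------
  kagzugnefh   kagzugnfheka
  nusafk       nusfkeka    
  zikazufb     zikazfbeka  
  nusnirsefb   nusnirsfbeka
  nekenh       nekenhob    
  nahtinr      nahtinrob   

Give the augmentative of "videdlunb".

kagzugnefh and nekenh both end in -h yet inflect differently (kagzugnfheka, nekenhob), so the final letter is not what conditions the rule; the second-to-last letter is.
"videdlunb" has second-to-last letter 'n'. The stems whose second-to-last letter is 'n' (nekenh → nekenhob, nahtinr → nahtinrob) add -ob.
So videdlunb → videdlunbob.

videdlunbob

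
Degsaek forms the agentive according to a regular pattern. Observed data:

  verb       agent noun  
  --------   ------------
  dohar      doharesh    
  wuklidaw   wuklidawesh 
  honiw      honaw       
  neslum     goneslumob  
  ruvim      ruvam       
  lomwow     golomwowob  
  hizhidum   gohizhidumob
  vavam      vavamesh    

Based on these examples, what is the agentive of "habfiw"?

"habfiw" has last vowel 'i'. The stems whose last vowel is 'i' (ruvim → ruvam, honiw → honaw) change the last vowel to 'a'.
The other patterns: stems whose last vowel is 'a' add -esh; stems whose last vowel is 'o' or 'u' add go- … -ob around the stem.
So habfiw → habfaw.

habfaw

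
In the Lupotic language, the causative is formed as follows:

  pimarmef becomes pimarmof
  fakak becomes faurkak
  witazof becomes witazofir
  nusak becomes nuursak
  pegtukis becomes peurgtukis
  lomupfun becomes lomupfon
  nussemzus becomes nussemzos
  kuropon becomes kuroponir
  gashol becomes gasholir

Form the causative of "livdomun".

livdomon

kuropon and lomupfun both end in -n yet inflect differently (kuroponir, lomupfon), so the final letter is not what conditions the rule; the last vowel is.
"livdomun" has last vowel 'u'. The stems whose last vowel is 'u' (lomupfun → lomupfon, nussemzus → nussemzos) change the last vowel to 'o'.
So livdomun → livdomon.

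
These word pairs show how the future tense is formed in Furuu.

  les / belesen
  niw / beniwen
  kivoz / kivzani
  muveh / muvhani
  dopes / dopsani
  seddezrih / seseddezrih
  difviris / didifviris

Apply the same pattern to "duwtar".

"duwtar" has 2 vowels. The stems with 2 vowels (kivoz → kivzani, muveh → muvhani, dopes → dopsani) delete the last vowel and add -ani.
So duwtar → duwtrani.

duwtrani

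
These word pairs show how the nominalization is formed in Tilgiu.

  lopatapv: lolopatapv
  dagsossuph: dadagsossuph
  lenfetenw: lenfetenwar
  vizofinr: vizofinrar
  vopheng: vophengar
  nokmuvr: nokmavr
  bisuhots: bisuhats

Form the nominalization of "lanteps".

lalanteps

vizofinr and nokmuvr both end in -r yet inflect differently (vizofinrar, nokmavr), so the final letter is not what conditions the rule; the second-to-last letter is.
"lanteps" has second-to-last letter 'p'. The stems whose second-to-last letter is 'p' (lopatapv → lolopatapv, dagsossuph → dadagsossuph) repeat the first consonant+vowel as a prefix.
So lanteps → lalanteps.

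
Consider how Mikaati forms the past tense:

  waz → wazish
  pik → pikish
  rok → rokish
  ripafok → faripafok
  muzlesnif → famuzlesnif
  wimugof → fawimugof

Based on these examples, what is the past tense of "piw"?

"piw" has 1 vowel. The stems with 1 vowel (waz → wazish, pik → pikish, rok → rokish) add -ish.
The other pattern: stems with 3 vowels add the prefix fa-.
So piw → piwish.

piwish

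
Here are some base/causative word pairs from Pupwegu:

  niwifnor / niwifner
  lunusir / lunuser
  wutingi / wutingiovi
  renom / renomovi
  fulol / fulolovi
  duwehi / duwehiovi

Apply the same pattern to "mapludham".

niwifnor and renom both have last vowel 'o' yet inflect differently (niwifner, renomovi), so the last vowel is not what conditions the rule; the final letter is.
"mapludham" ends in -m. The one such stem in the data (renom → renomovi) adds -ovi, so the same rule applies.
The other pattern: stems ending in -r change the last vowel to 'e'.
So mapludham → mapludhamovi.

mapludhamovi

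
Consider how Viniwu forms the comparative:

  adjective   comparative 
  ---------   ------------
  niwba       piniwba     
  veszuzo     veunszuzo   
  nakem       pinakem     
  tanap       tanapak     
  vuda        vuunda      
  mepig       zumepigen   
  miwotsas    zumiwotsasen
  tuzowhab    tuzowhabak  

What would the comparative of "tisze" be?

vuda and niwba both end in -a yet inflect differently (vuunda, piniwba), so the final letter is not what conditions the rule; the first letter is.
"tisze" begins with t-. The stems beginning with t- (tanap → tanapak, tuzowhab → tuzowhabak) add -ak.
The other patterns: stems beginning with v- insert -un- after the first vowel; stems beginning with n- add the prefix pi-; stems beginning with m- add zu- … -en around the stem.
So tisze → tiszeak.

tiszeak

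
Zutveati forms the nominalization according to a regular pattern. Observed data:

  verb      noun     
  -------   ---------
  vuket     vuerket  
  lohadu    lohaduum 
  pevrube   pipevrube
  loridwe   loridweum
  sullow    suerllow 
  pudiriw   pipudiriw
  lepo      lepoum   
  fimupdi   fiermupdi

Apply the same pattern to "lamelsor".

lamelsorum

loridwe and pevrube both end in -e yet inflect differently (loridweum, pipevrube), so the final letter is not what conditions the rule; the first letter is.
"lamelsor" begins with l-. The stems beginning with l- (lohadu → lohaduum, loridwe → loridweum, lepo → lepoum) add -um.
So lamelsor → lamelsorum.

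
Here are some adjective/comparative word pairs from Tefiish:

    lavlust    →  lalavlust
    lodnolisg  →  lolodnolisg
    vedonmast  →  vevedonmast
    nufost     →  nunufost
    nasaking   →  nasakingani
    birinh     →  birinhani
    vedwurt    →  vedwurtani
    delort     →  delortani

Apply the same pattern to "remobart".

"remobart" has second-to-last letter 'r'. The stems whose second-to-last letter is 'r' (vedwurt → vedwurtani, delort → delortani) add -ani.
The other pattern: stems whose second-to-last letter is 's' repeat the first consonant+vowel as a prefix.
So remobart → remobartani.

remobartani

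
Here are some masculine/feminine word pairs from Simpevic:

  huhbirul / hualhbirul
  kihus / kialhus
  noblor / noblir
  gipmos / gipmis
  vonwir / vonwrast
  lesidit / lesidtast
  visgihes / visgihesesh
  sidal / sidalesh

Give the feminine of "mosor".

kihus and gipmos both end in -s yet inflect differently (kialhus, gipmis), so the final letter is not what conditions the rule; the last vowel is.
"mosor" has last vowel 'o'. The stems whose last vowel is 'o' (noblor → noblir, gipmos → gipmis) change the last vowel to 'i'.
The other patterns: stems whose last vowel is 'u' insert -al- after the first vowel; stems whose last vowel is 'i' delete the last vowel and add -ast; stems whose last vowel is 'a' or 'e' add -esh.
So mosor → mosir.

mosir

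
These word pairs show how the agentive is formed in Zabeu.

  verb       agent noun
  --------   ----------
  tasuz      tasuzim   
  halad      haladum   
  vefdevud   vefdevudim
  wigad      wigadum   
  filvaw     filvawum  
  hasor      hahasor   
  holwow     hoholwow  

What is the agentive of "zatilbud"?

filvaw and holwow both end in -w yet inflect differently (filvawum, hoholwow), so the final letter is not what conditions the rule; the last vowel is.
"zatilbud" has last vowel 'u'. The stems whose last vowel is 'u' (tasuz → tasuzim, vefdevud → vefdevudim) add -im.
So zatilbud → zatilbudim.

zatilbudim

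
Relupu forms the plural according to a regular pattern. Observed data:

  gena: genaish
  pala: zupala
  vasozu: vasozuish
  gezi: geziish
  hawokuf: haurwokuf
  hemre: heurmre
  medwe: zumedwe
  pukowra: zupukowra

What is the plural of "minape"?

zuminape

gena and pala both end in -a yet inflect differently (genaish, zupala), so the final letter is not what conditions the rule; the first letter is.
"minape" begins with m-. The one such stem in the data (medwe → zumedwe) adds the prefix zu-, so the same rule applies.
The other patterns: stems beginning with g- or v- add -ish; stems beginning with h- insert -ur- after the first vowel.
So minape → zuminape.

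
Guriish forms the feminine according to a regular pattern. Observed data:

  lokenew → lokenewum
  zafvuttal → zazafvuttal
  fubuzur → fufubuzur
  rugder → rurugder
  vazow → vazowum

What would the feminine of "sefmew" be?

sefmewum

lokenew and rugder both have last vowel 'e' yet inflect differently (lokenewum, rurugder), so the last vowel is not what conditions the rule; the final letter is.
"sefmew" ends in -w. The stems ending in -w (vazow → vazowum, lokenew → lokenewum) add -um.
So sefmew → sefmewum.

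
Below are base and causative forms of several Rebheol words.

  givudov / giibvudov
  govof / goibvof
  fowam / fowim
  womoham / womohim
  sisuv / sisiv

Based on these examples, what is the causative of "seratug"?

seratig

givudov and sisuv both end in -v yet inflect differently (giibvudov, sisiv), so the final letter is not what conditions the rule; the last vowel is.
"seratug" has last vowel 'u'. The one such stem in the data (sisuv → sisiv) changes the last vowel to 'i' (as do fowam, womoham), so the same rule applies.
So seratug → seratig.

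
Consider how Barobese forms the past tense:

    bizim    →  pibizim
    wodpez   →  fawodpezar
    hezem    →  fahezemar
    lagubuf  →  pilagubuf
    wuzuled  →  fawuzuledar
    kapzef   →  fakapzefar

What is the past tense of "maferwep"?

famaferwepar

hezem and bizim both end in -m yet inflect differently (fahezemar, pibizim), so the final letter is not what conditions the rule; the last vowel is.
"maferwep" has last vowel 'e'. The stems whose last vowel is 'e' (hezem → fahezemar, kapzef → fakapzefar, wodpez → fawodpezar) add fa- … -ar around the stem.
The other pattern: stems whose last vowel is 'i' or 'u' add the prefix pi-.
So maferwep → famaferwepar.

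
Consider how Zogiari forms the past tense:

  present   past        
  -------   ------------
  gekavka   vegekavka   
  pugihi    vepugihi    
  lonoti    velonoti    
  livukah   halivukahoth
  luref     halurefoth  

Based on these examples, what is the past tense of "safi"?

vesafi

gekavka and livukah both have last vowel 'a' yet inflect differently (vegekavka, halivukahoth), so the last vowel is not what conditions the rule; whether the stem ends in a vowel or a consonant is.
"safi" ends in a vowel. The stems ending in a vowel (gekavka → vegekavka, pugihi → vepugihi, lonoti → velonoti) add the prefix ve-.
So safi → vesafi.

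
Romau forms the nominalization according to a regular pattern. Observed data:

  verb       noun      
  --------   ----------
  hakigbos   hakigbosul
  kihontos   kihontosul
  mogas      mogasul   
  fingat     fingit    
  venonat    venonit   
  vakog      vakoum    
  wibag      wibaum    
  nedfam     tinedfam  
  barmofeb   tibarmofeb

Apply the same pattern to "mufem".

mogas and fingat both have last vowel 'a' yet inflect differently (mogasul, fingit), so the last vowel is not what conditions the rule; the final letter is.
"mufem" ends in -m. The one such stem in the data (nedfam → tinedfam) adds the prefix ti-, so the same rule applies.
So mufem → timufem.

timufem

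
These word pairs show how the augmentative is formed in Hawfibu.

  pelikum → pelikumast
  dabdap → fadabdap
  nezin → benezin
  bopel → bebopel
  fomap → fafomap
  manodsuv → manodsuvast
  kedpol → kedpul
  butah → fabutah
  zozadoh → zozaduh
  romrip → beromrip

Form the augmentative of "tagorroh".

tagorruh

bopel and kedpol both end in -l yet inflect differently (bebopel, kedpul), so the final letter is not what conditions the rule; the last vowel is.
"tagorroh" has last vowel 'o'. The stems whose last vowel is 'o' (zozadoh → zozaduh, kedpol → kedpul) change the last vowel to 'u'.
So tagorroh → tagorruh.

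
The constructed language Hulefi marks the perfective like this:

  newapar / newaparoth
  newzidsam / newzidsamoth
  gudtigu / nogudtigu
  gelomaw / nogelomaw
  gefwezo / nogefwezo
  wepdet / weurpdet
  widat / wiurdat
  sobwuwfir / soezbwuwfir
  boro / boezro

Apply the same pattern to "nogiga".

"nogiga" begins with n-. The stems beginning with n- (newapar → newaparoth, newzidsam → newzidsamoth) add -oth.
So nogiga → nogigaoth.

nogigaoth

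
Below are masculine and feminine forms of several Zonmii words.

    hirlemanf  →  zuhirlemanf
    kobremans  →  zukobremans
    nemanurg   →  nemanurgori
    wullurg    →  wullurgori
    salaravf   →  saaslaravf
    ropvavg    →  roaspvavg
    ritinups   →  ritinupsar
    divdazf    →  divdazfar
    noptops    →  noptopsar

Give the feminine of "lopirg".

lopirgori

"lopirg" has second-to-last letter 'r'. The stems whose second-to-last letter is 'r' (nemanurg → nemanurgori, wullurg → wullurgori) add -ori.
So lopirg → lopirgori.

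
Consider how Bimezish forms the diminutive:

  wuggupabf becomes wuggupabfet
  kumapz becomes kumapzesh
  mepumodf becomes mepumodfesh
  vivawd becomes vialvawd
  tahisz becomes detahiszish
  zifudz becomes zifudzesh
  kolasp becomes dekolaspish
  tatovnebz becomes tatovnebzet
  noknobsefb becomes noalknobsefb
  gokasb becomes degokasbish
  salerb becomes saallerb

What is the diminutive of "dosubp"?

"dosubp" has second-to-last letter 'b'. The stems whose second-to-last letter is 'b' (tatovnebz → tatovnebzet, wuggupabf → wuggupabfet) add -et.
The other patterns: stems whose second-to-last letter is 'd' or 'p' add -esh; stems whose second-to-last letter is 's' add de- … -ish around the stem; stems whose second-to-last letter is 'f', 'r' or 'w' insert -al- after the first vowel.
So dosubp → dosubpet.

dosubpet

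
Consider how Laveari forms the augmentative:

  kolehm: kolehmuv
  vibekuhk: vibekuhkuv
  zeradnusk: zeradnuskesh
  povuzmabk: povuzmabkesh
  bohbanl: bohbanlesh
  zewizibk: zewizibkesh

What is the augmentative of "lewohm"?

lewohmuv

"lewohm" has second-to-last letter 'h'. The stems whose second-to-last letter is 'h' (kolehm → kolehmuv, vibekuhk → vibekuhkuv) add -uv.
The other pattern: stems whose second-to-last letter is 'b', 'n' or 's' add -esh.
So lewohm → lewohmuv.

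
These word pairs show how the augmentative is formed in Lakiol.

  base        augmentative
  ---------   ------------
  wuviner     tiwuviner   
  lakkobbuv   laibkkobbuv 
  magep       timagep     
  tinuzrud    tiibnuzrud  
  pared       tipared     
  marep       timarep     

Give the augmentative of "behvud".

pared and tinuzrud both end in -d yet inflect differently (tipared, tiibnuzrud), so the final letter is not what conditions the rule; the last vowel is.
"behvud" has last vowel 'u'. The stems whose last vowel is 'u' (lakkobbuv → laibkkobbuv, tinuzrud → tiibnuzrud) insert -ib- after the first vowel.
So behvud → beibhvud.

beibhvud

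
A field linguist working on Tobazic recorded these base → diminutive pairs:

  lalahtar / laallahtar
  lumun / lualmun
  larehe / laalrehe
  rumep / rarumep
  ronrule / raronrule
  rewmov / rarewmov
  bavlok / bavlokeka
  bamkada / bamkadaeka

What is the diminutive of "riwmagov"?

larehe and ronrule both end in -e yet inflect differently (laalrehe, raronrule), so the final letter is not what conditions the rule; the first letter is.
"riwmagov" begins with r-. The stems beginning with r- (rumep → rarumep, ronrule → raronrule, rewmov → rarewmov) add the prefix ra-.
The other patterns: stems beginning with l- insert -al- after the first vowel; stems beginning with b- add -eka.
So riwmagov → rariwmagov.

rariwmagov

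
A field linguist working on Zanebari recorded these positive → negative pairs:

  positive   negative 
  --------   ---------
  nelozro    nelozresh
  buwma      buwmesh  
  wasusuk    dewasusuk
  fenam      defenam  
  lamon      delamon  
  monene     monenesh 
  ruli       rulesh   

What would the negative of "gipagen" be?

degipagen

buwma and fenam both have last vowel 'a' yet inflect differently (buwmesh, defenam), so the last vowel is not what conditions the rule; whether the stem ends in a vowel or a consonant is.
"gipagen" ends in a consonant. The stems ending in a consonant (fenam → defenam, lamon → delamon, wasusuk → dewasusuk) add the prefix de-.
The other pattern: stems ending in a vowel drop the final letter and add -esh.
So gipagen → degipagen.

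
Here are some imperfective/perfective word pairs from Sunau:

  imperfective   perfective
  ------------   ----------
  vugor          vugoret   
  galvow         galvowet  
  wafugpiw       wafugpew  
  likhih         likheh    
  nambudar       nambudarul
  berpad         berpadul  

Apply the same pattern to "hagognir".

hagogner

galvow and wafugpiw both end in -w yet inflect differently (galvowet, wafugpew), so the final letter is not what conditions the rule; the last vowel is.
"hagognir" has last vowel 'i'. The stems whose last vowel is 'i' (wafugpiw → wafugpew, likhih → likheh) change the last vowel to 'e'.
So hagognir → hagogner.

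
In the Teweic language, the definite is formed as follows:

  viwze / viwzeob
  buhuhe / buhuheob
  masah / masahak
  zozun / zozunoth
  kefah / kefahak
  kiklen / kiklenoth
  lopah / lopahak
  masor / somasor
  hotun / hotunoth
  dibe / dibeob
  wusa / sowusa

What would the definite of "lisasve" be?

lisasveob

"lisasve" ends in -e. The stems ending in -e (dibe → dibeob, viwze → viwzeob, buhuhe → buhuheob) add -ob.
So lisasve → lisasveob.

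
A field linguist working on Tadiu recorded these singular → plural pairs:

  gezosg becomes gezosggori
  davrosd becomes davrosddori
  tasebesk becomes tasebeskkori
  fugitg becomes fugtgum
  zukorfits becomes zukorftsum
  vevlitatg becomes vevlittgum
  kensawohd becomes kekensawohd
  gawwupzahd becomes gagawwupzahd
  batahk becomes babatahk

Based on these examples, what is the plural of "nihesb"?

nihesbbori

gezosg and fugitg both end in -g yet inflect differently (gezosggori, fugtgum), so the final letter is not what conditions the rule; the second-to-last letter is.
"nihesb" has second-to-last letter 's'. The stems whose second-to-last letter is 's' (gezosg → gezosggori, davrosd → davrosddori, tasebesk → tasebeskkori) double the final consonant and add -ori.
The other patterns: stems whose second-to-last letter is 't' delete the last vowel and add -um; stems whose second-to-last letter is 'h' repeat the first consonant+vowel as a prefix.
So nihesb → nihesbbori.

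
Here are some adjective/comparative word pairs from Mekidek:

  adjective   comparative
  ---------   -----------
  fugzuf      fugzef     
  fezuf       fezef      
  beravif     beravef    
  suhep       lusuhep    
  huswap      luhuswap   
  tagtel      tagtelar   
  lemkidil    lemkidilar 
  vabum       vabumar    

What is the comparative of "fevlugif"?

suhep and tagtel both have last vowel 'e' yet inflect differently (lusuhep, tagtelar), so the last vowel is not what conditions the rule; the final letter is.
"fevlugif" ends in -f. The stems ending in -f (fugzuf → fugzef, fezuf → fezef, beravif → beravef) change the last vowel to 'e'.
The other patterns: stems ending in -p add the prefix lu-; stems ending in -l or -m add -ar.
So fevlugif → fevlugef.

fevlugef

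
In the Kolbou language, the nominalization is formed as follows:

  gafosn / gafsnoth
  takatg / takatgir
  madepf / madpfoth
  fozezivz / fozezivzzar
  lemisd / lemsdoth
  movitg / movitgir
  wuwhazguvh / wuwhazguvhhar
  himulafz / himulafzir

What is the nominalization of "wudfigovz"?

himulafz and fozezivz both end in -z yet inflect differently (himulafzir, fozezivzzar), so the final letter is not what conditions the rule; the second-to-last letter is.
"wudfigovz" has second-to-last letter 'v'. The stems whose second-to-last letter is 'v' (wuwhazguvh → wuwhazguvhhar, fozezivz → fozezivzzar) double the final consonant and add -ar.
The other patterns: stems whose second-to-last letter is 'f' or 't' add -ir; stems whose second-to-last letter is 'p' or 's' delete the last vowel and add -oth.
So wudfigovz → wudfigovzzar.

wudfigovzzar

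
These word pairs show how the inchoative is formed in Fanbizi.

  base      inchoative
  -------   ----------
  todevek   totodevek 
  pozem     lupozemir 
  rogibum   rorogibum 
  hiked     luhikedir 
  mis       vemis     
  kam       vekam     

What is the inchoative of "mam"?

"mam" has 1 vowel. The stems with 1 vowel (kam → vekam, mis → vemis) add the prefix ve-.
So mam → vemam.

vemam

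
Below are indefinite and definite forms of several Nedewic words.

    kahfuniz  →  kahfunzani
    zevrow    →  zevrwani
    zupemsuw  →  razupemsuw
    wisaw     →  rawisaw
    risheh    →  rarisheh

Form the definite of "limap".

"limap" has last vowel 'a'. The one such stem in the data (wisaw → rawisaw) adds the prefix ra-, so the same rule applies.
So limap → ralimap.

ralimap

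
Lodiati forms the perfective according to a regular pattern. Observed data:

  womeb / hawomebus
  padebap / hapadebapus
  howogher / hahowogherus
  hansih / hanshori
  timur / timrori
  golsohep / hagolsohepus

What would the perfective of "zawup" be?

zawpori

howogher and timur both end in -r yet inflect differently (hahowogherus, timrori), so the final letter is not what conditions the rule; the last vowel is.
"zawup" has last vowel 'u'. The one such stem in the data (timur → timrori) deletes the last vowel and adds -ori (as does hansih), so the same rule applies.
The other pattern: stems whose last vowel is 'a' or 'e' add ha- … -us around the stem.
So zawup → zawpori.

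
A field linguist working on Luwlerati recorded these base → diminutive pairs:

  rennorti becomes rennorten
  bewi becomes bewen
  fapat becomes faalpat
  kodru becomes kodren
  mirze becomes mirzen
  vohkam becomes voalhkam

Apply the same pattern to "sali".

"sali" ends in a vowel. The stems ending in a vowel (kodru → kodren, bewi → bewen, mirze → mirzen) drop the final letter and add -en.
So sali → salen.

salen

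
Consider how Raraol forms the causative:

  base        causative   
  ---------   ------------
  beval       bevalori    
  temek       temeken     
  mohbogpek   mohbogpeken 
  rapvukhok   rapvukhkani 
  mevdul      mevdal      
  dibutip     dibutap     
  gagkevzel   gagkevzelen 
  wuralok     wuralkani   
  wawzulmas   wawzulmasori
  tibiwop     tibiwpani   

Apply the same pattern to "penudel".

penudelen

beval and gagkevzel both end in -l yet inflect differently (bevalori, gagkevzelen), so the final letter is not what conditions the rule; the last vowel is.
"penudel" has last vowel 'e'. The stems whose last vowel is 'e' (mohbogpek → mohbogpeken, gagkevzel → gagkevzelen, temek → temeken) add -en.
The other patterns: stems whose last vowel is 'a' add -ori; stems whose last vowel is 'o' delete the last vowel and add -ani; stems whose last vowel is 'i' or 'u' change the last vowel to 'a'.
So penudel → penudelen.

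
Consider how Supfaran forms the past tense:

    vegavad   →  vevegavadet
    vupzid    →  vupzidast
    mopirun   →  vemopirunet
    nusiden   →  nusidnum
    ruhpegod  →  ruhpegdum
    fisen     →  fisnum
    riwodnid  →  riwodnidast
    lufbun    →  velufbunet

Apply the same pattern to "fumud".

ruhpegod and riwodnid both end in -d yet inflect differently (ruhpegdum, riwodnidast), so the final letter is not what conditions the rule; the last vowel is.
"fumud" has last vowel 'u'. The stems whose last vowel is 'u' (mopirun → vemopirunet, lufbun → velufbunet) add ve- … -et around the stem.
The other patterns: stems whose last vowel is 'e' or 'o' delete the last vowel and add -um; stems whose last vowel is 'i' add -ast.
So fumud → vefumudet.

vefumudet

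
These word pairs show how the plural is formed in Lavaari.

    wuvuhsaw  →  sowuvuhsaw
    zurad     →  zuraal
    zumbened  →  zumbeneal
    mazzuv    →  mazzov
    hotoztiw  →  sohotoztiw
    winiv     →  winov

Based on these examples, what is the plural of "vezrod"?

vezroal

zurad and wuvuhsaw both have last vowel 'a' yet inflect differently (zuraal, sowuvuhsaw), so the last vowel is not what conditions the rule; the final letter is.
"vezrod" ends in -d. The stems ending in -d (zumbened → zumbeneal, zurad → zuraal) drop the final letter and add -al.
The other patterns: stems ending in -v change the last vowel to 'o'; stems ending in -w add the prefix so-.
So vezrod → vezroal.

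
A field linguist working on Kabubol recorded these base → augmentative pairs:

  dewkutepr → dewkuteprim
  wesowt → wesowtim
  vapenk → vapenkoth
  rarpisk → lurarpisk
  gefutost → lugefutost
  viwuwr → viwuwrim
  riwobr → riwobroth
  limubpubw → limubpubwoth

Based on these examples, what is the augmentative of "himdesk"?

luhimdesk

"himdesk" has second-to-last letter 's'. The stems whose second-to-last letter is 's' (rarpisk → lurarpisk, gefutost → lugefutost) add the prefix lu-.
The other patterns: stems whose second-to-last letter is 'p' or 'w' add -im; stems whose second-to-last letter is 'b' or 'n' add -oth.
So himdesk → luhimdesk.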